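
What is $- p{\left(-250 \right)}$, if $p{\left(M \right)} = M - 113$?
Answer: $363$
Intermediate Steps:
$p{\left(M \right)} = -113 + M$ ($p{\left(M \right)} = M - 113 = -113 + M$)
$- p{\left(-250 \right)} = - (-113 - 250) = \left(-1\right) \left(-363\right) = 363$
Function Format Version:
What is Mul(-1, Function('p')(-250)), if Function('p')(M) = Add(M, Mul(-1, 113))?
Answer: 363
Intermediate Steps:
Function('p')(M) = Add(-113, M) (Function('p')(M) = Add(M, -113) = Add(-113, M))
Mul(-1, Function('p')(-250)) = Mul(-1, Add(-113, -250)) = Mul(-1, -363) = 363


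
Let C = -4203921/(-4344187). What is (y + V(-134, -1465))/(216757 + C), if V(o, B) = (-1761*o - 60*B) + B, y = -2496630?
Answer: -9445222603327/941637145480 ≈ -10.031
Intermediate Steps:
C = 4203921/4344187 (C = -4203921*(-1/4344187) = 4203921/4344187 ≈ 0.96771)
V(o, B) = -1761*o - 59*B
(y + V(-134, -1465))/(216757 + C) = (-2496630 + (-1761*(-134) - 59*(-1465)))/(216757 + 4203921/4344187) = (-2496630 + (235974 + 86435))/(941637145480/4344187) = (-2496630 + 322409)*(4344187/941637145480) = -2174221*4344187/941637145480 = -9445222603327/941637145480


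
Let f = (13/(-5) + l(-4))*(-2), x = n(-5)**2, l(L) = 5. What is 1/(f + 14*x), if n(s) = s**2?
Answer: 5/43726 ≈ 0.00011435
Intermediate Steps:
x = 625 (x = ((-5)**2)**2 = 25**2 = 625)
f = -24/5 (f = (13/(-5) + 5)*(-2) = (13*(-1/5) + 5)*(-2) = (-13/5 + 5)*(-2) = (12/5)*(-2) = -24/5 ≈ -4.8000)
1/(f + 14*x) = 1/(-24/5 + 14*625) = 1/(-24/5 + 8750) = 1/(43726/5) = 5/43726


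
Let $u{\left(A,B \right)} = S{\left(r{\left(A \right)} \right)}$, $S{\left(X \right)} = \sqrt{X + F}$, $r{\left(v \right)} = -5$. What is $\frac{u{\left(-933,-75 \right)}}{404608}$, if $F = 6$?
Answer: $\frac{1}{404608} \approx 2.4715 \cdot 10^{-6}$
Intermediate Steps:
$S{\left(X \right)} = \sqrt{6 + X}$ ($S{\left(X \right)} = \sqrt{X + 6} = \sqrt{6 + X}$)
$u{\left(A,B \right)} = 1$ ($u{\left(A,B \right)} = \sqrt{6 - 5} = \sqrt{1} = 1$)
$\frac{u{\left(-933,-75 \right)}}{404608} = 1 \cdot \frac{1}{404608} = \frac{1}{404608}$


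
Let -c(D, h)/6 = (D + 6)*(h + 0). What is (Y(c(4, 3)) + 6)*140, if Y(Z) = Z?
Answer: -24360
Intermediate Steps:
c(D, h) = -6*h*(6 + D) (c(D, h) = -6*(D + 6)*(h + 0) = -6*(6 + D)*h = -6*h*(6 + D))
(Y(c(4, 3)) + 6)*140 = (-6*3*(6 + 4) + 6)*140 = (-6*3*10 + 6)*140 = (-180 + 6)*140 = -174*140 = -24360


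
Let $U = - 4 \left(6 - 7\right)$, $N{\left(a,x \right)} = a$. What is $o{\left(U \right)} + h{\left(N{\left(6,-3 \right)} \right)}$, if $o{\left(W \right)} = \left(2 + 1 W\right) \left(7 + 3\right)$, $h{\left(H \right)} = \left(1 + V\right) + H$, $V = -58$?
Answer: $9$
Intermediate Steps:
$h{\left(H \right)} = -57 + H$ ($h{\left(H \right)} = \left(1 - 58\right) + H = -57 + H$)
$U = 4$ ($U = \left(-4\right) \left(-1\right) = 4$)
$o{\left(W \right)} = 20 + 10 W$ ($o{\left(W \right)} = \left(2 + W\right) 10 = 20 + 10 W$)
$o{\left(U \right)} + h{\left(N{\left(6,-3 \right)} \right)} = \left(20 + 10 \cdot 4\right) + \left(-57 + 6\right) = \left(20 + 40\right) - 51 = 60 - 51 = 9$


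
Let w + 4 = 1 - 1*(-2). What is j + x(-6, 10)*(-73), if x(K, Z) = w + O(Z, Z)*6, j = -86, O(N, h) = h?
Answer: -4393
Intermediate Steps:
w = -1 (w = -4 + (1 - 1*(-2)) = -4 + (1 + 2) = -4 + 3 = -1)
x(K, Z) = -1 + 6*Z (x(K, Z) = -1 + Z*6 = -1 + 6*Z)
j + x(-6, 10)*(-73) = -86 + (-1 + 6*10)*(-73) = -86 + (-1 + 60)*(-73) = -86 + 59*(-73) = -86 - 4307 = -4393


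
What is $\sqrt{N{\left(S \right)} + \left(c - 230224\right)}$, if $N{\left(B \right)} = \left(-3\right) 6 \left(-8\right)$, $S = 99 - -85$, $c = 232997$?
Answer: $\sqrt{2917} \approx 54.009$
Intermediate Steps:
$S = 184$ ($S = 99 + 85 = 184$)
$N{\left(B \right)} = 144$ ($N{\left(B \right)} = \left(-18\right) \left(-8\right) = 144$)
$\sqrt{N{\left(S \right)} + \left(c - 230224\right)} = \sqrt{144 + \left(232997 - 230224\right)} = \sqrt{144 + 2773} = \sqrt{2917}$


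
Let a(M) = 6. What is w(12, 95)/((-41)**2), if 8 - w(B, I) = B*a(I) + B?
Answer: -76/1681 ≈ -0.045211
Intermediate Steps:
w(B, I) = 8 - 7*B (w(B, I) = 8 - (B*6 + B) = 8 - (6*B + B) = 8 - 7*B)
w(12, 95)/((-41)**2) = (8 - 7*12)/((-41)**2) = (8 - 84)/1681 = -76*1/1681 = -76/1681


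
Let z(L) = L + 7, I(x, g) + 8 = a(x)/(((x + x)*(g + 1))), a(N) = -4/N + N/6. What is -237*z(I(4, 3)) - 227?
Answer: 399/32 ≈ 12.469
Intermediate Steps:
a(N) = -4/N + N/6 (a(N) = -4/N + N*(⅙) = -4/N + N/6)
I(x, g) = -8 + (-4/x + x/6)/(2*x*(1 + g)) (I(x, g) = -8 + (-4/x + x/6)/(((x + x)*(g + 1))) = -8 + (-4/x + x/6)/(((2*x)*(1 + g))) = -8 + (-4/x + x/6)/((2*x*(1 + g))) = -8 + (-4/x + x/6)*(1/(2*x*(1 + g))) = -8 + (-4/x + x/6)/(2*x*(1 + g)))
z(L) = 7 + L
-237*z(I(4, 3)) - 227 = -237*(7 + (1/12)*(-24 - 1*4²*(95 + 96*3))/(4²*(1 + 3))) - 227 = -237*(7 + (1/12)*(1/16)*(-24 - 1*16*(95 + 288))/4) - 227 = -237*(7 + (1/12)*(1/16)*(¼)*(-24 - 1*16*383)) - 227 = -237*(7 + (1/12)*(1/16)*(¼)*(-24 - 6128)) - 227 = -237*(7 + (1/12)*(1/16)*(¼)*(-6152)) - 227 = -237*(7 - 769/96) - 227 = -237*(-97/96) - 227 = 7663/32 - 227 = 399/32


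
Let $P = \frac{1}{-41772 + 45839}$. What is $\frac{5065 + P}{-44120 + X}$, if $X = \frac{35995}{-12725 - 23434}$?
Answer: $- \frac{744852113604}{6488374162025} \approx -0.1148$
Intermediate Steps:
$X = - \frac{35995}{36159}$ ($X = \frac{35995}{-12725 - 23434} = \frac{35995}{-36159} = 35995 \left(- \frac{1}{36159}\right) = - \frac{35995}{36159} \approx -0.99546$)
$P = \frac{1}{4067} \approx 0.00024588$
$\frac{5065 + P}{-44120 + X} = \frac{5065 + \frac{1}{4067}}{-44120 - \frac{35995}{36159}} = \frac{20599356}{4067 \left(- \frac{1595371075}{36159}\right)} = \frac{20599356}{4067} \left(- \frac{36159}{1595371075}\right) = - \frac{744852113604}{6488374162025}$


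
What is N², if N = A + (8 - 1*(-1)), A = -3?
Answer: 36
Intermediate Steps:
N = 6 (N = -3 + (8 - 1*(-1)) = -3 + (8 + 1) = -3 + 9 = 6)
N² = 6² = 36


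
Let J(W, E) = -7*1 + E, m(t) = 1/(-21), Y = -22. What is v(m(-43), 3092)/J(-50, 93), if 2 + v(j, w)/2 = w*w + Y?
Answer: 9560440/43 ≈ 2.2234e+5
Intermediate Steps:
m(t) = -1/21
J(W, E) = -7 + E
v(j, w) = -48 + 2*w**2 (v(j, w) = -4 + 2*(w*w - 22) = -4 + 2*(w**2 - 22) = -4 + 2*(-22 + w**2) = -4 + (-44 + 2*w**2) = -48 + 2*w**2)
v(m(-43), 3092)/J(-50, 93) = (-48 + 2*3092**2)/(-7 + 93) = (-48 + 2*9560464)/86 = (-48 + 19120928)*(1/86) = 19120880*(1/86) = 9560440/43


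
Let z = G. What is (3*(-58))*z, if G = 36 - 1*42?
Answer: 1044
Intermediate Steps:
G = -6 (G = 36 - 42 = -6)
z = -6
(3*(-58))*z = (3*(-58))*(-6) = -174*(-6) = 1044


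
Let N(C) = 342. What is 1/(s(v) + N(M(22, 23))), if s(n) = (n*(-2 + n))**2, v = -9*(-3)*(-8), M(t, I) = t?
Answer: 1/2217280086 ≈ 4.5100e-10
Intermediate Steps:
v = -216 (v = 27*(-8) = -216)
s(n) = n**2*(-2 + n)**2
1/(s(v) + N(M(22, 23))) = 1/((-216)**2*(-2 - 216)**2 + 342) = 1/(46656*(-218)**2 + 342) = 1/(46656*47524 + 342) = 1/(2217279744 + 342) = 1/2217280086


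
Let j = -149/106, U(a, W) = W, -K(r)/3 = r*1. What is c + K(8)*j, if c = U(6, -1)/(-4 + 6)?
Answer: 3523/106 ≈ 33.236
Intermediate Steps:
K(r) = -3*r
j = -149/106 (j = -149*1/106 = -149/106 ≈ -1.4057)
c = -½ (c = -1/(-4 + 6) = -1/2 = -1*½ = -½ ≈ -0.50000)
c + K(8)*j = -½ - 3*8*(-149/106) = -½ - 24*(-149/106) = -½ + 1788/53 = 3523/106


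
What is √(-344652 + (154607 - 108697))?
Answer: I*√298742 ≈ 546.57*I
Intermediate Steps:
√(-344652 + (154607 - 108697)) = √(-344652 + 45910) = √(-298742) = I*√298742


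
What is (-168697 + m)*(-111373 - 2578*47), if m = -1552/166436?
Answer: 1632264225923079/41609 ≈ 3.9229e+10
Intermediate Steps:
m = -388/41609 (m = -1552*1/166436 = -388/41609 ≈ -0.0093249)
(-168697 + m)*(-111373 - 2578*47) = (-168697 - 388/41609)*(-111373 - 2578*47) = -7019313861*(-111373 - 121166)/41609 = -7019313861/41609*(-232539) = 1632264225923079/41609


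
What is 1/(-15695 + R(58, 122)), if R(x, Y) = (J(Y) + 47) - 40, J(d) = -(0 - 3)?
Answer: -1/15685 ≈ -6.3755e-5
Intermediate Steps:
J(d) = 3 (J(d) = -1*(-3) = 3)
R(x, Y) = 10 (R(x, Y) = (3 + 47) - 40 = 50 - 40 = 10)
1/(-15695 + R(58, 122)) = 1/(-15695 + 10) = 1/(-15685) = -1/15685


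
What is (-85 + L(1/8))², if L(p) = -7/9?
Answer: 595984/81 ≈ 7357.8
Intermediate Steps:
L(p) = -7/9 (L(p) = -7*⅑ = -7/9)
(-85 + L(1/8))² = (-85 - 7/9)² = (-772/9)² = 595984/81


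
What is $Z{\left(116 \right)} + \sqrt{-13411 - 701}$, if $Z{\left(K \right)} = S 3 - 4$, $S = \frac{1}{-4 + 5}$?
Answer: $-1 + 84 i \sqrt{2} \approx -1.0 + 118.79 i$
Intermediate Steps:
$S = 1$ ($S = 1^{-1} = 1$)
$Z{\left(K \right)} = -1$ ($Z{\left(K \right)} = 1 \cdot 3 - 4 = 3 - 4 = -1$)
$Z{\left(116 \right)} + \sqrt{-13411 - 701} = -1 + \sqrt{-13411 - 701} = -1 + \sqrt{-14112} = -1 + 84 i \sqrt{2}$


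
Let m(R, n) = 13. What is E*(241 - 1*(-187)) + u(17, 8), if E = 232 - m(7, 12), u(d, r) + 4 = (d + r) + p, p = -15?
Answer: 93738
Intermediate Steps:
u(d, r) = -19 + d + r (u(d, r) = -4 + ((d + r) - 15) = -4 + (-15 + d + r) = -19 + d + r)
E = 219 (E = 232 - 1*13 = 232 - 13 = 219)
E*(241 - 1*(-187)) + u(17, 8) = 219*(241 - 1*(-187)) + (-19 + 17 + 8) = 219*(241 + 187) + 6 = 219*428 + 6 = 93732 + 6 = 93738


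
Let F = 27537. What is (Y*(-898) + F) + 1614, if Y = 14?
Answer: 16579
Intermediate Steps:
(Y*(-898) + F) + 1614 = (14*(-898) + 27537) + 1614 = (-12572 + 27537) + 1614 = 14965 + 1614 = 16579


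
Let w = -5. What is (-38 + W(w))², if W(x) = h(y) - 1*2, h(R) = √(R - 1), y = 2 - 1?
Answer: 1600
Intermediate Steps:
y = 1
h(R) = √(-1 + R)
W(x) = -2 (W(x) = √(-1 + 1) - 1*2 = √0 - 2 = 0 - 2 = -2)
(-38 + W(w))² = (-38 - 2)² = (-40)² = 1600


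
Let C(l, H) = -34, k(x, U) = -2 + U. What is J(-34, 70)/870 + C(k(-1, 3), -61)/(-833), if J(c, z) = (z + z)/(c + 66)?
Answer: 3127/68208 ≈ 0.045845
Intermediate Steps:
J(c, z) = 2*z/(66 + c) (J(c, z) = (2*z)/(66 + c) = 2*z/(66 + c))
J(-34, 70)/870 + C(k(-1, 3), -61)/(-833) = (2*70/(66 - 34))/870 - 34/(-833) = (2*70/32)*(1/870) - 34*(-1/833) = (2*70*(1/32))*(1/870) + 2/49 = (35/8)*(1/870) + 2/49 = 7/1392 + 2/49 = 3127/68208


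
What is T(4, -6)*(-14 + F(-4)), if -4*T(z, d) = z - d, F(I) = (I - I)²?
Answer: 35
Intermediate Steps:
F(I) = 0 (F(I) = 0² = 0)
T(z, d) = -z/4 + d/4 (T(z, d) = -(z - d)/4 = -z/4 + d/4)
T(4, -6)*(-14 + F(-4)) = (-¼*4 + (¼)*(-6))*(-14 + 0) = (-1 - 3/2)*(-14) = -5/2*(-14) = 35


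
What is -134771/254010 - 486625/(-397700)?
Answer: 1400183791/2020395540 ≈ 0.69302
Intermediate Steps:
-134771/254010 - 486625/(-397700) = -134771*1/254010 - 486625*(-1/397700) = -134771/254010 + 19465/15908 = 1400183791/2020395540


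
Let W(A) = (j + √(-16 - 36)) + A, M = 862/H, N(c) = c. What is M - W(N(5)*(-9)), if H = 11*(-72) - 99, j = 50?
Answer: -5317/891 - 2*I*√13 ≈ -5.9675 - 7.2111*I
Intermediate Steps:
H = -891 (H = -792 - 99 = -891)
M = -862/891 (M = 862/(-891) = 862*(-1/891) = -862/891 ≈ -0.96745)
W(A) = 50 + A + 2*I*√13 (W(A) = (50 + √(-16 - 36)) + A = (50 + √(-52)) + A = (50 + 2*I*√13) + A = 50 + A + 2*I*√13)
M - W(N(5)*(-9)) = -862/891 - (50 + 5*(-9) + 2*I*√13) = -862/891 - (50 - 45 + 2*I*√13) = -862/891 - (5 + 2*I*√13) = -862/891 + (-5 - 2*I*√13) = -5317/891 - 2*I*√13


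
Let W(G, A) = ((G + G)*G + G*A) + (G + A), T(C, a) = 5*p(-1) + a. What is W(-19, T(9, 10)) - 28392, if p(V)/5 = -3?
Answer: -26519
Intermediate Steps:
p(V) = -15 (p(V) = 5*(-3) = -15)
T(C, a) = -75 + a (T(C, a) = 5*(-15) + a = -75 + a)
W(G, A) = A + G + 2*G² + A*G (W(G, A) = ((2*G)*G + A*G) + (A + G) = (2*G² + A*G) + (A + G) = A + G + 2*G² + A*G)
W(-19, T(9, 10)) - 28392 = ((-75 + 10) - 19 + 2*(-19)² + (-75 + 10)*(-19)) - 28392 = (-65 - 19 + 2*361 - 65*(-19)) - 28392 = (-65 - 19 + 722 + 1235) - 28392 = 1873 - 28392 = -26519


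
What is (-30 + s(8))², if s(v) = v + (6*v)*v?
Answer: 131044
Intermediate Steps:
s(v) = v + 6*v²
(-30 + s(8))² = (-30 + 8*(1 + 6*8))² = (-30 + 8*(1 + 48))² = (-30 + 8*49)² = (-30 + 392)² = 362² = 131044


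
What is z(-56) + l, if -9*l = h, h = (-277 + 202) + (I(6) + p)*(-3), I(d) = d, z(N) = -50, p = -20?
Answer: -139/3 ≈ -46.333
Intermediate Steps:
h = -33 (h = (-277 + 202) + (6 - 20)*(-3) = -75 - 14*(-3) = -75 + 42 = -33)
l = 11/3 (l = -⅑*(-33) = 11/3 ≈ 3.6667)
z(-56) + l = -50 + 11/3 = -139/3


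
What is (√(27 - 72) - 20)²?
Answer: 355 - 120*I*√5 ≈ 355.0 - 268.33*I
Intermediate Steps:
(√(27 - 72) - 20)² = (√(-45) - 20)² = (3*I*√5 - 20)² = (-20 + 3*I*√5)²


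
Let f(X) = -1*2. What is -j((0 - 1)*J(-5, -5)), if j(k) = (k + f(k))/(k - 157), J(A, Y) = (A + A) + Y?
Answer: 13/142 ≈ 0.091549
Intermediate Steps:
J(A, Y) = Y + 2*A (J(A, Y) = 2*A + Y = Y + 2*A)
f(X) = -2
j(k) = (-2 + k)/(-157 + k) (j(k) = (k - 2)/(k - 157) = (-2 + k)/(-157 + k))
-j((0 - 1)*J(-5, -5)) = -(-2 + (0 - 1)*(-5 + 2*(-5)))/(-157 + (0 - 1)*(-5 + 2*(-5))) = -(-2 - (-5 - 10))/(-157 - (-5 - 10)) = -(-2 - 1*(-15))/(-157 - 1*(-15)) = -(-2 + 15)/(-157 + 15) = -13/(-142) = -(-1)*13/142 = -1*(-13/142) = 13/142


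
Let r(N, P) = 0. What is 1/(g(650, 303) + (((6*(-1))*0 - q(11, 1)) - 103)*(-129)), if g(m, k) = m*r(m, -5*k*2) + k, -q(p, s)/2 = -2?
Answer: 1/14106 ≈ 7.0892e-5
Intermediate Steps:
q(p, s) = 4 (q(p, s) = -2*(-2) = 4)
g(m, k) = k (g(m, k) = m*0 + k = 0 + k = k)
1/(g(650, 303) + (((6*(-1))*0 - q(11, 1)) - 103)*(-129)) = 1/(303 + (((6*(-1))*0 - 1*4) - 103)*(-129)) = 1/(303 + ((-6*0 - 4) - 103)*(-129)) = 1/(303 + ((0 - 4) - 103)*(-129)) = 1/(303 + (-4 - 103)*(-129)) = 1/(303 - 107*(-129)) = 1/(303 + 13803) = 1/14106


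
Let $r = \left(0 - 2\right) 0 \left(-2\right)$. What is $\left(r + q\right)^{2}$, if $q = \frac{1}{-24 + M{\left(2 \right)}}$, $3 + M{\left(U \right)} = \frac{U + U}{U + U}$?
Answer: $\frac{1}{676} \approx 0.0014793$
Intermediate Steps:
$M{\left(U \right)} = -2$ ($M{\left(U \right)} = -3 + \frac{U + U}{U + U} = -3 + \frac{2 U}{2 U} = -3 + 2 U \frac{1}{2 U} = -3 + 1 = -2$)
$r = 0$ ($r = \left(-2\right) 0 \left(-2\right) = 0 \left(-2\right) = 0$)
$q = - \frac{1}{26}$ ($q = \frac{1}{-24 - 2} = \frac{1}{-26} = - \frac{1}{26} \approx -0.038462$)
$\left(r + q\right)^{2} = \left(0 - \frac{1}{26}\right)^{2} = \left(- \frac{1}{26}\right)^{2} = \frac{1}{676}$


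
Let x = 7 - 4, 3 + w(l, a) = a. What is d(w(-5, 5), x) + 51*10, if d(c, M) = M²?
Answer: 519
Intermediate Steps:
w(l, a) = -3 + a
x = 3
d(w(-5, 5), x) + 51*10 = 3² + 51*10 = 9 + 510 = 519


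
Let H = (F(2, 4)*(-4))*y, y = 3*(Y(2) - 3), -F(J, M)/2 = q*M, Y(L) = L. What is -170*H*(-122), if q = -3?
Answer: 5973120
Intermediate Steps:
F(J, M) = 6*M (F(J, M) = -(-6)*M = 6*M)
y = -3 (y = 3*(2 - 3) = 3*(-1) = -3)
H = 288 (H = ((6*4)*(-4))*(-3) = (24*(-4))*(-3) = -96*(-3) = 288)
-170*H*(-122) = -170*288*(-122) = -48960*(-122) = 5973120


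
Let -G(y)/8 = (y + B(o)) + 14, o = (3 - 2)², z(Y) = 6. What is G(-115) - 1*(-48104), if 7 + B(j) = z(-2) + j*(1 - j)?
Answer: 48920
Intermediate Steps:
o = 1 (o = 1² = 1)
B(j) = -1 + j*(1 - j) (B(j) = -7 + (6 + j*(1 - j)) = -1 + j*(1 - j))
G(y) = -104 - 8*y (G(y) = -8*((y + (-1 + 1 - 1*1²)) + 14) = -8*((y + (-1 + 1 - 1*1)) + 14) = -8*((y + (-1 + 1 - 1)) + 14) = -8*((y - 1) + 14) = -8*((-1 + y) + 14) = -8*(13 + y) = -104 - 8*y)
G(-115) - 1*(-48104) = (-104 - 8*(-115)) - 1*(-48104) = (-104 + 920) + 48104 = 816 + 48104 = 48920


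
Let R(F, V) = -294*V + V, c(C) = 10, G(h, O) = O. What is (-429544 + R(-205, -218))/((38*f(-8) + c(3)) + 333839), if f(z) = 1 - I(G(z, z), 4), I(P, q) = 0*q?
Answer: -365670/333887 ≈ -1.0952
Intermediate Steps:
I(P, q) = 0
R(F, V) = -293*V
f(z) = 1 (f(z) = 1 - 1*0 = 1 + 0 = 1)
(-429544 + R(-205, -218))/((38*f(-8) + c(3)) + 333839) = (-429544 - 293*(-218))/((38*1 + 10) + 333839) = (-429544 + 63874)/((38 + 10) + 333839) = -365670/(48 + 333839) = -365670/333887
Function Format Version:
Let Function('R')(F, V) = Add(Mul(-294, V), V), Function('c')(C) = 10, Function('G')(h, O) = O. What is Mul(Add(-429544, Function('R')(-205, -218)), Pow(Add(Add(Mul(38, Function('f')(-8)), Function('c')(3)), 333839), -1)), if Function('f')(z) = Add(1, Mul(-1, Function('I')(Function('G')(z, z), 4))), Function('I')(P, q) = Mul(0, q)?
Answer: Rational(-365670, 333887) ≈ -1.0952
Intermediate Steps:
Function('I')(P, q) = 0
Function('R')(F, V) = Mul(-293, V)
Function('f')(z) = 1 (Function('f')(z) = Add(1, Mul(-1, 0)) = Add(1, 0) = 1)
Mul(Add(-429544, Function('R')(-205, -218)), Pow(Add(Add(Mul(38, Function('f')(-8)), Function('c')(3)), 333839), -1)) = Mul(Add(-429544, Mul(-293, -218)), Pow(Add(Add(Mul(38, 1), 10), 333839), -1)) = Mul(Add(-429544, 63874), Pow(Add(Add(38, 10), 333839), -1)) = Mul(-365670, Pow(Add(48, 333839), -1)) = Mul(-365670, Pow(333887, -1)) = Mul(-365670, Rational(1, 333887)) = Rational(-365670, 333887)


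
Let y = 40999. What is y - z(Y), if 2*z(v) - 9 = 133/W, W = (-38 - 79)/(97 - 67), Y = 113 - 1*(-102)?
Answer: 3198901/78 ≈ 41012.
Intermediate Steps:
Y = 215 (Y = 113 + 102 = 215)
W = -39/10 (W = -117/30 = -117*1/30 = -39/10 ≈ -3.9000)
z(v) = -979/78 (z(v) = 9/2 + (133/(-39/10))/2 = 9/2 + (133*(-10/39))/2 = 9/2 + (½)*(-1330/39) = 9/2 - 665/39 = -979/78)
y - z(Y) = 40999 - 1*(-979/78) = 40999 + 979/78 = 3198901/78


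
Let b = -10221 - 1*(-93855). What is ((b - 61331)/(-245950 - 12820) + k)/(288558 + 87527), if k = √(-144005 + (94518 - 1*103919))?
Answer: -22303/97319515450 + I*√153406/376085 ≈ -2.2917e-7 + 0.0010414*I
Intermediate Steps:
b = 83634 (b = -10221 + 93855 = 83634)
k = I*√153406 (k = √(-144005 + (94518 - 103919)) = √(-144005 - 9401) = √(-153406) = I*√153406 ≈ 391.67*I)
((b - 61331)/(-245950 - 12820) + k)/(288558 + 87527) = ((83634 - 61331)/(-245950 - 12820) + I*√153406)/(288558 + 87527) = (22303/(-258770) + I*√153406)/376085 = (22303*(-1/258770) + I*√153406)*(1/376085) = (-22303/258770 + I*√153406)*(1/376085) = -22303/97319515450 + I*√153406/376085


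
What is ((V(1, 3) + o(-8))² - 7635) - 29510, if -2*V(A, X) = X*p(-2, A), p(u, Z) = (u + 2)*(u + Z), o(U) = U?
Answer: -37081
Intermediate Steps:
p(u, Z) = (2 + u)*(Z + u)
V(A, X) = 0 (V(A, X) = -X*((-2)² + 2*A + 2*(-2) + A*(-2))/2 = -X*(4 + 2*A - 4 - 2*A)/2 = -X*0/2 = -½*0 = 0)
((V(1, 3) + o(-8))² - 7635) - 29510 = ((0 - 8)² - 7635) - 29510 = ((-8)² - 7635) - 29510 = (64 - 7635) - 29510 = -7571 - 29510 = -37081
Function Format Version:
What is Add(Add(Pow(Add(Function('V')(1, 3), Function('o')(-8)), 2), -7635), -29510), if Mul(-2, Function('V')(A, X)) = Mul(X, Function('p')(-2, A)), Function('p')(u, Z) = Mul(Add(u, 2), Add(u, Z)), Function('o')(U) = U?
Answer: -37081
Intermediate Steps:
Function('p')(u, Z) = Mul(Add(2, u), Add(Z, u))
Function('V')(A, X) = 0 (Function('V')(A, X) = Mul(Rational(-1, 2), Mul(X, Add(Pow(-2, 2), Mul(2, A), Mul(2, -2), Mul(A, -2)))) = Mul(Rational(-1, 2), Mul(X, Add(4, Mul(2, A), -4, Mul(-2, A)))) = Mul(Rational(-1, 2), Mul(X, 0)) = Mul(Rational(-1, 2), 0) = 0)
Add(Add(Pow(Add(Function('V')(1, 3), Function('o')(-8)), 2), -7635), -29510) = Add(Add(Pow(Add(0, -8), 2), -7635), -29510) = Add(Add(Pow(-8, 2), -7635), -29510) = Add(Add(64, -7635), -29510) = Add(-7571, -29510) = -37081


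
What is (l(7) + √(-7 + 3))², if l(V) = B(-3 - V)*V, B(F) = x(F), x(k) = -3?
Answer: 437 - 84*I ≈ 437.0 - 84.0*I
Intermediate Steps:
B(F) = -3
l(V) = -3*V
(l(7) + √(-7 + 3))² = (-3*7 + √(-7 + 3))² = (-21 + √(-4))² = (-21 + 2*I)²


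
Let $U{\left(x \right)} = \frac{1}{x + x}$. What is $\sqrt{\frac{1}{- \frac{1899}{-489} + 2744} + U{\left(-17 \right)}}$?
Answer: $\frac{i \sqrt{6736644383510}}{15228770} \approx 0.17043 i$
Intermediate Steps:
$U{\left(x \right)} = \frac{1}{2 x}$
$\sqrt{\frac{1}{- \frac{1899}{-489} + 2744} + U{\left(-17 \right)}} = \sqrt{\frac{1}{- \frac{1899}{-489} + 2744} + \frac{1}{2 \left(-17\right)}} = \sqrt{\frac{1}{\left(-1899\right) \left(- \frac{1}{489}\right) + 2744} + \frac{1}{2} \left(- \frac{1}{17}\right)} = \sqrt{\frac{1}{\frac{633}{163} + 2744} - \frac{1}{34}} = \sqrt{\frac{1}{\frac{447905}{163}} - \frac{1}{34}} = \sqrt{\frac{163}{447905} - \frac{1}{34}} = \sqrt{- \frac{442363}{15228770}} = \frac{i \sqrt{6736644383510}}{15228770}$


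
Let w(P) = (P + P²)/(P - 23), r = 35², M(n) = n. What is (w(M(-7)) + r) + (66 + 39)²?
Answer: 61243/5 ≈ 12249.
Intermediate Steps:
r = 1225
w(P) = (P + P²)/(-23 + P)
(w(M(-7)) + r) + (66 + 39)² = (-7*(1 - 7)/(-23 - 7) + 1225) + (66 + 39)² = (-7*(-6)/(-30) + 1225) + 105² = (-7*(-1/30)*(-6) + 1225) + 11025 = (-7/5 + 1225) + 11025 = 6118/5 + 11025 = 61243/5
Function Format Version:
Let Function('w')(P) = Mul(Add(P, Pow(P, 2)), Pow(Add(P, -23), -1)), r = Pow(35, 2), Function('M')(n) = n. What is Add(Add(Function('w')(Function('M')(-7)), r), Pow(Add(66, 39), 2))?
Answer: Rational(61243, 5) ≈ 12249.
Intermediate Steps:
r = 1225
Function('w')(P) = Mul(Pow(Add(-23, P), -1), Add(P, Pow(P, 2))) (Function('w')(P) = Mul(Add(P, Pow(P, 2)), Pow(Add(-23, P), -1)) = Mul(Pow(Add(-23, P), -1), Add(P, Pow(P, 2))))
Add(Add(Function('w')(Function('M')(-7)), r), Pow(Add(66, 39), 2)) = Add(Add(Mul(-7, Pow(Add(-23, -7), -1), Add(1, -7)), 1225), Pow(Add(66, 39), 2)) = Add(Add(Mul(-7, Pow(-30, -1), -6), 1225), Pow(105, 2)) = Add(Add(Mul(-7, Rational(-1, 30), -6), 1225), 11025) = Add(Add(Rational(-7, 5), 1225), 11025) = Add(Rational(6118, 5), 11025) = Rational(61243, 5)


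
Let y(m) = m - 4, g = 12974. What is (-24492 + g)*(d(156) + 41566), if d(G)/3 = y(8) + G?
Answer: -484285828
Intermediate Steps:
y(m) = -4 + m
d(G) = 12 + 3*G (d(G) = 3*((-4 + 8) + G) = 3*(4 + G) = 12 + 3*G)
(-24492 + g)*(d(156) + 41566) = (-24492 + 12974)*((12 + 3*156) + 41566) = -11518*((12 + 468) + 41566) = -11518*(480 + 41566) = -11518*42046 = -484285828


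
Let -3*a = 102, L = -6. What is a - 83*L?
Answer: 464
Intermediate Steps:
a = -34 (a = -⅓*102 = -34)
a - 83*L = -34 - 83*(-6) = -34 + 498 = 464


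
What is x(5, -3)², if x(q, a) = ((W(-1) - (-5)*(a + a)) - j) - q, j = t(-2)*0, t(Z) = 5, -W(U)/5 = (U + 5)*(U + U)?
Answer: 25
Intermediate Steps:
W(U) = -10*U*(5 + U) (W(U) = -5*(U + 5)*(U + U) = -5*(5 + U)*2*U = -10*U*(5 + U))
j = 0 (j = 5*0 = 0)
x(q, a) = 40 - q + 10*a (x(q, a) = ((-10*(-1)*(5 - 1) - (-5)*(a + a)) - 1*0) - q = ((-10*(-1)*4 - (-5)*2*a) + 0) - q = ((40 - (-10)*a) + 0) - q = ((40 + 10*a) + 0) - q = (40 + 10*a) - q = 40 - q + 10*a)
x(5, -3)² = (40 - 1*5 + 10*(-3))² = (40 - 5 - 30)² = 5² = 25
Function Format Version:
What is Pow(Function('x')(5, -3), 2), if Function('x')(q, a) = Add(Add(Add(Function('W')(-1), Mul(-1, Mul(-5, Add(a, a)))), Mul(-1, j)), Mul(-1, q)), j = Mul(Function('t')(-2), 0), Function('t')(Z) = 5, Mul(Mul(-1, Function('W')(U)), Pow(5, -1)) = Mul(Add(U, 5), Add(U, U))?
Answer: 25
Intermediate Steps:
Function('W')(U) = Mul(-10, U, Add(5, U)) (Function('W')(U) = Mul(-5, Mul(Add(U, 5), Add(U, U))) = Mul(-5, Mul(Add(5, U), Mul(2, U))) = Mul(-5, Mul(2, U, Add(5, U))) = Mul(-10, U, Add(5, U)))
j = 0 (j = Mul(5, 0) = 0)
Function('x')(q, a) = Add(40, Mul(-1, q), Mul(10, a)) (Function('x')(q, a) = Add(Add(Add(Mul(-10, -1, Add(5, -1)), Mul(-1, Mul(-5, Add(a, a)))), Mul(-1, 0)), Mul(-1, q)) = Add(Add(Add(Mul(-10, -1, 4), Mul(-1, Mul(-5, Mul(2, a)))), 0), Mul(-1, q)) = Add(Add(Add(40, Mul(-1, Mul(-10, a))), 0), Mul(-1, q)) = Add(Add(Add(40, Mul(10, a)), 0), Mul(-1, q)) = Add(Add(40, Mul(10, a)), Mul(-1, q)) = Add(40, Mul(-1, q), Mul(10, a)))
Pow(Function('x')(5, -3), 2) = Pow(Add(40, Mul(-1, 5), Mul(10, -3)), 2) = Pow(Add(40, -5, -30), 2) = Pow(5, 2) = 25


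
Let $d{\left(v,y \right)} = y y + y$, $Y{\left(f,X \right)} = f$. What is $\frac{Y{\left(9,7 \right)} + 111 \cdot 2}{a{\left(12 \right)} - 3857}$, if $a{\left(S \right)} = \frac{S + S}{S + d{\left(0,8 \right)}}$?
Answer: $- \frac{539}{8999} \approx -0.059896$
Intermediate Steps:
$d{\left(v,y \right)} = y + y^{2}$ ($d{\left(v,y \right)} = y^{2} + y = y + y^{2}$)
$a{\left(S \right)} = \frac{2 S}{72 + S}$ ($a{\left(S \right)} = \frac{S + S}{S + 8 \left(1 + 8\right)} = \frac{2 S}{S + 8 \cdot 9} = \frac{2 S}{S + 72} = \frac{2 S}{72 + S}$)
$\frac{Y{\left(9,7 \right)} + 111 \cdot 2}{a{\left(12 \right)} - 3857} = \frac{9 + 111 \cdot 2}{2 \cdot 12 \frac{1}{72 + 12} - 3857} = \frac{9 + 222}{2 \cdot 12 \cdot \frac{1}{84} - 3857} = \frac{231}{2 \cdot 12 \cdot \frac{1}{84} - 3857} = \frac{231}{\frac{2}{7} - 3857} = \frac{231}{- \frac{26997}{7}} = 231 \left(- \frac{7}{26997}\right) = - \frac{539}{8999}$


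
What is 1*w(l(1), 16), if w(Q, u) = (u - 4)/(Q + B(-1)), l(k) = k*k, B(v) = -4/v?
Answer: 12/5 ≈ 2.4000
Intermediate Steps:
l(k) = k²
w(Q, u) = (-4 + u)/(4 + Q) (w(Q, u) = (u - 4)/(Q - 4/(-1)) = (-4 + u)/(Q - 4*(-1)) = (-4 + u)/(Q + 4) = (-4 + u)/(4 + Q))
1*w(l(1), 16) = 1*((-4 + 16)/(4 + 1²)) = 1*(12/(4 + 1)) = 1*(12/5) = 12/5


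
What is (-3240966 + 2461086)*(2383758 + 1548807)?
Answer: -3066928792200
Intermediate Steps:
(-3240966 + 2461086)*(2383758 + 1548807) = -779880*3932565 = -3066928792200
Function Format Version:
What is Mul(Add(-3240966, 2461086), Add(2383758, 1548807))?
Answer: -3066928792200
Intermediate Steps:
Mul(Add(-3240966, 2461086), Add(2383758, 1548807)) = Mul(-779880, 3932565) = -3066928792200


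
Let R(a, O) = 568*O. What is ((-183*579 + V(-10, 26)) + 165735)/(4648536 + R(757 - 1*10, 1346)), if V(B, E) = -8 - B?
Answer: 14945/1353266 ≈ 0.011044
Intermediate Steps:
((-183*579 + V(-10, 26)) + 165735)/(4648536 + R(757 - 1*10, 1346)) = ((-183*579 + (-8 - 1*(-10))) + 165735)/(4648536 + 568*1346) = ((-105957 + (-8 + 10)) + 165735)/(4648536 + 764528) = ((-105957 + 2) + 165735)/5413064 = (-105955 + 165735)*(1/5413064) = 59780*(1/5413064) = 14945/1353266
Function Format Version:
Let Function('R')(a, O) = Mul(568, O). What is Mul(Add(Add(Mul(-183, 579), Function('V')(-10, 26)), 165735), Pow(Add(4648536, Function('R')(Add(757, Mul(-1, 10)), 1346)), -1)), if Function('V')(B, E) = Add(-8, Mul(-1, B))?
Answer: Rational(14945, 1353266) ≈ 0.011044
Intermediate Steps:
Mul(Add(Add(Mul(-183, 579), Function('V')(-10, 26)), 165735), Pow(Add(4648536, Function('R')(Add(757, Mul(-1, 10)), 1346)), -1)) = Mul(Add(Add(Mul(-183, 579), Add(-8, Mul(-1, -10))), 165735), Pow(Add(4648536, Mul(568, 1346)), -1)) = Mul(Add(Add(-105957, Add(-8, 10)), 165735), Pow(Add(4648536, 764528), -1)) = Mul(Add(Add(-105957, 2), 165735), Pow(5413064, -1)) = Mul(Add(-105955, 165735), Rational(1, 5413064)) = Mul(59780, Rational(1, 5413064)) = Rational(14945, 1353266)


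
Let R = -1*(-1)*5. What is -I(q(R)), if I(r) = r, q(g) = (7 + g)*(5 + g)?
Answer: -120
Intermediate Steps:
R = 5 (R = 1*5 = 5)
q(g) = (5 + g)*(7 + g)
-I(q(R)) = -(35 + 5² + 12*5) = -(35 + 25 + 60) = -1*120 = -120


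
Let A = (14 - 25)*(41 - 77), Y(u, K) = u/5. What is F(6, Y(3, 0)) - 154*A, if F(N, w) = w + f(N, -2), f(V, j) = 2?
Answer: -304907/5 ≈ -60981.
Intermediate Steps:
Y(u, K) = u/5 (Y(u, K) = u*(1/5) = u/5)
F(N, w) = 2 + w (F(N, w) = w + 2 = 2 + w)
A = 396 (A = -11*(-36) = 396)
F(6, Y(3, 0)) - 154*A = (2 + (1/5)*3) - 154*396 = (2 + 3/5) - 60984 = 13/5 - 60984 = -304907/5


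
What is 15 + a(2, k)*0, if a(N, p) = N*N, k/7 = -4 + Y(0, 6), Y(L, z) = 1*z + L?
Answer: 15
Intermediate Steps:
Y(L, z) = L + z (Y(L, z) = z + L = L + z)
k = 14 (k = 7*(-4 + (0 + 6)) = 7*(-4 + 6) = 7*2 = 14)
a(N, p) = N²
15 + a(2, k)*0 = 15 + 2²*0 = 15 + 4*0 = 15 + 0 = 15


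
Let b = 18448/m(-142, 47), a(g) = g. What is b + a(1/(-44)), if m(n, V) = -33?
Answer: -73795/132 ≈ -559.05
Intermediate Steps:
b = -18448/33 (b = 18448/(-33) = 18448*(-1/33) = -18448/33 ≈ -559.03)
b + a(1/(-44)) = -18448/33 + 1/(-44) = -18448/33 - 1/44 = -73795/132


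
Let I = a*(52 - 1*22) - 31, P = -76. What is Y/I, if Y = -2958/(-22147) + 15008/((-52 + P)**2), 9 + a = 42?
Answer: 11901439/10874354176 ≈ 0.0010944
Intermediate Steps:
a = 33 (a = -9 + 42 = 33)
I = 959 (I = 33*(52 - 1*22) - 31 = 33*(52 - 22) - 31 = 33*30 - 31 = 990 - 31 = 959)
Y = 11901439/11339264 (Y = -2958/(-22147) + 15008/((-52 - 76)**2) = -2958*(-1/22147) + 15008/((-128)**2) = 2958/22147 + 15008/16384 = 2958/22147 + 15008*(1/16384) = 2958/22147 + 469/512 = 11901439/11339264 ≈ 1.0496)
Y/I = (11901439/11339264)/959 = (11901439/11339264)*(1/959) = 11901439/10874354176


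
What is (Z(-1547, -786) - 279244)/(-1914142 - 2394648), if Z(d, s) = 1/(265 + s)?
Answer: 29097225/448975918 ≈ 0.064808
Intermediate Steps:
(Z(-1547, -786) - 279244)/(-1914142 - 2394648) = (1/(265 - 786) - 279244)/(-1914142 - 2394648) = (1/(-521) - 279244)/(-4308790) = (-1/521 - 279244)*(-1/4308790) = -145486125/521*(-1/4308790) = 29097225/448975918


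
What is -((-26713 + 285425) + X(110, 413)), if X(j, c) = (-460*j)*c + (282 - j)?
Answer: 20638916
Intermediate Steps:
X(j, c) = 282 - j - 460*c*j (X(j, c) = -460*c*j + (282 - j) = 282 - j - 460*c*j)
-((-26713 + 285425) + X(110, 413)) = -((-26713 + 285425) + (282 - 1*110 - 460*413*110)) = -(258712 + (282 - 110 - 20897800)) = -(258712 - 20897628) = -1*(-20638916) = 20638916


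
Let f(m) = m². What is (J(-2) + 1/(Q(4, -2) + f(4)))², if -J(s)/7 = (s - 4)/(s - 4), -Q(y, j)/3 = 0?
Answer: 12321/256 ≈ 48.129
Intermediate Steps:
Q(y, j) = 0 (Q(y, j) = -3*0 = 0)
J(s) = -7 (J(s) = -7*(s - 4)/(s - 4) = -7*(-4 + s)/(-4 + s) = -7*1 = -7)
(J(-2) + 1/(Q(4, -2) + f(4)))² = (-7 + 1/(0 + 4²))² = (-7 + 1/(0 + 16))² = (-7 + 1/16)² = (-111/16)² = 12321/256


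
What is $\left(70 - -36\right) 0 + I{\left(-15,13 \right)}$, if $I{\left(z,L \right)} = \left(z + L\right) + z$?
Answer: $-17$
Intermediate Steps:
$I{\left(z,L \right)} = L + 2 z$ ($I{\left(z,L \right)} = \left(L + z\right) + z = L + 2 z$)
$\left(70 - -36\right) 0 + I{\left(-15,13 \right)} = \left(70 - -36\right) 0 + \left(13 + 2 \left(-15\right)\right) = \left(70 + 36\right) 0 + \left(13 - 30\right) = 106 \cdot 0 - 17 = 0 - 17 = -17$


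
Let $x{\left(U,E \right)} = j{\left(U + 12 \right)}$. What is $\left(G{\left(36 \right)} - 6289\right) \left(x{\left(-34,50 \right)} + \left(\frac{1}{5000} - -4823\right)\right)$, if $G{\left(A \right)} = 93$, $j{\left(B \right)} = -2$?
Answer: $- \frac{37338646549}{1250} \approx -2.9871 \cdot 10^{7}$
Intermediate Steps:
$x{\left(U,E \right)} = -2$
$\left(G{\left(36 \right)} - 6289\right) \left(x{\left(-34,50 \right)} + \left(\frac{1}{5000} - -4823\right)\right) = \left(93 - 6289\right) \left(-2 + \left(\frac{1}{5000} - -4823\right)\right) = - 6196 \left(-2 + \left(\frac{1}{5000} + 4823\right)\right) = - 6196 \left(-2 + \frac{24115001}{5000}\right) = \left(-6196\right) \frac{24105001}{5000} = - \frac{37338646549}{1250}$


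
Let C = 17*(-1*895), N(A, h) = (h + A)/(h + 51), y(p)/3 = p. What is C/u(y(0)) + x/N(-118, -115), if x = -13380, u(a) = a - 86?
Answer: -70098425/20038 ≈ -3498.3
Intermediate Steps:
y(p) = 3*p
N(A, h) = (A + h)/(51 + h)
u(a) = -86 + a
C = -15215 (C = 17*(-895) = -15215)
C/u(y(0)) + x/N(-118, -115) = -15215/(-86 + 3*0) - 13380*(51 - 115)/(-118 - 115) = -15215/(-86 + 0) - 13380/(-233/(-64)) = -15215/(-86) - 13380/((-1/64*(-233))) = -15215*(-1/86) - 13380/233/64 = 15215/86 - 13380*64/233 = 15215/86 - 856320/233 = -70098425/20038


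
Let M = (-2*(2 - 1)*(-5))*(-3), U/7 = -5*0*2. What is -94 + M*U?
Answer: -94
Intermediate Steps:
U = 0 (U = 7*(-5*0*2) = 7*(0*2) = 7*0 = 0)
M = -30 (M = (-2*1*(-5))*(-3) = -2*(-5)*(-3) = 10*(-3) = -30)
-94 + M*U = -94 - 30*0 = -94 + 0 = -94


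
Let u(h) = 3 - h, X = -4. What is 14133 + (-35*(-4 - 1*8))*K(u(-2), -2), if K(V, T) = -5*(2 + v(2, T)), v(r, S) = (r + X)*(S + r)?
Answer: 9933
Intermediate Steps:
v(r, S) = (-4 + r)*(S + r) (v(r, S) = (r - 4)*(S + r) = (-4 + r)*(S + r))
K(V, T) = 10 + 10*T (K(V, T) = -5*(2 + (2² - 4*T - 4*2 + T*2)) = -5*(2 + (4 - 4*T - 8 + 2*T)) = -5*(2 + (-4 - 2*T)) = -5*(-2 - 2*T) = 10 + 10*T)
14133 + (-35*(-4 - 1*8))*K(u(-2), -2) = 14133 + (-35*(-4 - 1*8))*(10 + 10*(-2)) = 14133 + (-35*(-4 - 8))*(10 - 20) = 14133 - 35*(-12)*(-10) = 14133 + 420*(-10) = 14133 - 4200 = 9933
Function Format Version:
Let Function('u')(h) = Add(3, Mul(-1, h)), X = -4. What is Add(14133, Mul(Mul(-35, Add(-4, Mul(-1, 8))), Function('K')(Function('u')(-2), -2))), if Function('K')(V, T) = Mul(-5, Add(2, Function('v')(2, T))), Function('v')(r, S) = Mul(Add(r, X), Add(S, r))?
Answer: 9933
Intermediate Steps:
Function('v')(r, S) = Mul(Add(-4, r), Add(S, r)) (Function('v')(r, S) = Mul(Add(r, -4), Add(S, r)) = Mul(Add(-4, r), Add(S, r)))
Function('K')(V, T) = Add(10, Mul(10, T)) (Function('K')(V, T) = Mul(-5, Add(2, Add(Pow(2, 2), Mul(-4, T), Mul(-4, 2), Mul(T, 2)))) = Mul(-5, Add(2, Add(4, Mul(-4, T), -8, Mul(2, T)))) = Mul(-5, Add(2, Add(-4, Mul(-2, T)))) = Mul(-5, Add(-2, Mul(-2, T))) = Add(10, Mul(10, T)))
Add(14133, Mul(Mul(-35, Add(-4, Mul(-1, 8))), Function('K')(Function('u')(-2), -2))) = Add(14133, Mul(Mul(-35, Add(-4, Mul(-1, 8))), Add(10, Mul(10, -2)))) = Add(14133, Mul(Mul(-35, Add(-4, -8)), Add(10, -20))) = Add(14133, Mul(Mul(-35, -12), -10)) = Add(14133, Mul(420, -10)) = Add(14133, -4200) = 9933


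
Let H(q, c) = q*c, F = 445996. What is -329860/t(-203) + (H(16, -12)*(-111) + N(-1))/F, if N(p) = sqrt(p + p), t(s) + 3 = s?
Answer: 18390078854/11484397 + I*sqrt(2)/445996 ≈ 1601.3 + 3.1709e-6*I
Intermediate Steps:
t(s) = -3 + s
N(p) = sqrt(2)*sqrt(p) (N(p) = sqrt(2*p) = sqrt(2)*sqrt(p))
H(q, c) = c*q
-329860/t(-203) + (H(16, -12)*(-111) + N(-1))/F = -329860/(-3 - 203) + (-12*16*(-111) + sqrt(2)*sqrt(-1))/445996 = -329860/(-206) + (-192*(-111) + sqrt(2)*I)*(1/445996) = -329860*(-1/206) + (21312 + I*sqrt(2))*(1/445996) = 164930/103 + (5328/111499 + I*sqrt(2)/445996) = 18390078854/11484397 + I*sqrt(2)/445996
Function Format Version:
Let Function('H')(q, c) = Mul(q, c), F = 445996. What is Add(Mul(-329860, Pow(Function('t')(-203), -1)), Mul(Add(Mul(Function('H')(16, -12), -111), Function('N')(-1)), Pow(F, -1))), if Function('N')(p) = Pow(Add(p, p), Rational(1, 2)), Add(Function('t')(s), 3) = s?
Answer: Add(Rational(18390078854, 11484397), Mul(Rational(1, 445996), I, Pow(2, Rational(1, 2)))) ≈ Add(1601.3, Mul(3.1709e-6, I))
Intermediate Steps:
Function('t')(s) = Add(-3, s)
Function('N')(p) = Mul(Pow(2, Rational(1, 2)), Pow(p, Rational(1, 2))) (Function('N')(p) = Pow(Mul(2, p), Rational(1, 2)) = Mul(Pow(2, Rational(1, 2)), Pow(p, Rational(1, 2))))
Function('H')(q, c) = Mul(c, q)
Add(Mul(-329860, Pow(Function('t')(-203), -1)), Mul(Add(Mul(Function('H')(16, -12), -111), Function('N')(-1)), Pow(F, -1))) = Add(Mul(-329860, Pow(Add(-3, -203), -1)), Mul(Add(Mul(Mul(-12, 16), -111), Mul(Pow(2, Rational(1, 2)), Pow(-1, Rational(1, 2)))), Pow(445996, -1))) = Add(Mul(-329860, Pow(-206, -1)), Mul(Add(Mul(-192, -111), Mul(Pow(2, Rational(1, 2)), I)), Rational(1, 445996))) = Add(Mul(-329860, Rational(-1, 206)), Mul(Add(21312, Mul(I, Pow(2, Rational(1, 2)))), Rational(1, 445996))) = Add(Rational(164930, 103), Add(Rational(5328, 111499), Mul(Rational(1, 445996), I, Pow(2, Rational(1, 2))))) = Add(Rational(18390078854, 11484397), Mul(Rational(1, 445996), I, Pow(2, Rational(1, 2))))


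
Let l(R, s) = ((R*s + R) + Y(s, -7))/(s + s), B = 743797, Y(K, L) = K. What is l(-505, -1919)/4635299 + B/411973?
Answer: 131009473637931/72565485327226 ≈ 1.8054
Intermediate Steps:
l(R, s) = (R + s + R*s)/(2*s) (l(R, s) = ((R*s + R) + s)/(s + s) = ((R + R*s) + s)/((2*s)) = (R + s + R*s)*(1/(2*s)) = (R + s + R*s)/(2*s))
l(-505, -1919)/4635299 + B/411973 = ((1/2)*(-505 - 1919 - 505*(-1919))/(-1919))/4635299 + 743797/411973 = ((1/2)*(-1/1919)*(-505 - 1919 + 969095))*(1/4635299) + 743797*(1/411973) = ((1/2)*(-1/1919)*966671)*(1/4635299) + 743797/411973 = -9571/38*1/4635299 + 743797/411973 = -9571/176141362 + 743797/411973 = 131009473637931/72565485327226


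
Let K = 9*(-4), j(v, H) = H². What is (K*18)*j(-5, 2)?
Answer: -2592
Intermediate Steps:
K = -36
(K*18)*j(-5, 2) = -36*18*2² = -648*4 = -2592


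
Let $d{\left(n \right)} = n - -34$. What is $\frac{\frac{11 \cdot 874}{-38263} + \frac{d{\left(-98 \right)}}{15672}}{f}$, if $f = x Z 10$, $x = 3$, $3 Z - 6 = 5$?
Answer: $- \frac{1913993}{824529387} \approx -0.0023213$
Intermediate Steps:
$Z = \frac{11}{3}$ ($Z = 2 + \frac{1}{3} \cdot 5 = 2 + \frac{5}{3} = \frac{11}{3} \approx 3.6667$)
$d{\left(n \right)} = 34 + n$ ($d{\left(n \right)} = n + 34 = 34 + n$)
$f = 110$ ($f = 3 \cdot \frac{11}{3} \cdot 10 = 11 \cdot 10 = 110$)
$\frac{\frac{11 \cdot 874}{-38263} + \frac{d{\left(-98 \right)}}{15672}}{f} = \frac{\frac{11 \cdot 874}{-38263} + \frac{34 - 98}{15672}}{110} = \left(9614 \left(- \frac{1}{38263}\right) - \frac{8}{1959}\right) \frac{1}{110} = \left(- \frac{9614}{38263} - \frac{8}{1959}\right) \frac{1}{110} = \left(- \frac{19139930}{74957217}\right) \frac{1}{110} = - \frac{1913993}{824529387}$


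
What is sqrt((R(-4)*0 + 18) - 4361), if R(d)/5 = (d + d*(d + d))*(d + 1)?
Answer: I*sqrt(4343) ≈ 65.901*I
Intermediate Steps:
R(d) = 5*(1 + d)*(d + 2*d**2) (R(d) = 5*((d + d*(d + d))*(d + 1)) = 5*((d + d*(2*d))*(1 + d)) = 5*((d + 2*d**2)*(1 + d)) = 5*((1 + d)*(d + 2*d**2)) = 5*(1 + d)*(d + 2*d**2))
sqrt((R(-4)*0 + 18) - 4361) = sqrt(((5*(-4)*(1 + 2*(-4)**2 + 3*(-4)))*0 + 18) - 4361) = sqrt(((5*(-4)*(1 + 2*16 - 12))*0 + 18) - 4361) = sqrt(((5*(-4)*(1 + 32 - 12))*0 + 18) - 4361) = sqrt(((5*(-4)*21)*0 + 18) - 4361) = sqrt((-420*0 + 18) - 4361) = sqrt((0 + 18) - 4361) = sqrt(18 - 4361) = sqrt(-4343) = I*sqrt(4343)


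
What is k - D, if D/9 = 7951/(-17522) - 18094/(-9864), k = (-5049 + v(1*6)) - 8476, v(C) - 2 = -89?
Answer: -65411246737/4801028 ≈ -13624.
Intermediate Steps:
v(C) = -87 (v(C) = 2 - 89 = -87)
k = -13612 (k = (-5049 - 87) - 8476 = -5136 - 8476 = -13612)
D = 59653601/4801028 (D = 9*(7951/(-17522) - 18094/(-9864)) = 9*(7951*(-1/17522) - 18094*(-1/9864)) = 9*(-7951/17522 + 9047/4932) = 9*(59653601/43209252) = 59653601/4801028 ≈ 12.425)
k - D = -13612 - 1*59653601/4801028 = -13612 - 59653601/4801028 = -65411246737/4801028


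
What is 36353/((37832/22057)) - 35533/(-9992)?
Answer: 500831924343/23626084 ≈ 21198.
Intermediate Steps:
36353/((37832/22057)) - 35533/(-9992) = 36353/((37832*(1/22057))) - 35533*(-1/9992) = 36353/(37832/22057) + 35533/9992 = 36353*(22057/37832) + 35533/9992 = 801838121/37832 + 35533/9992 = 500831924343/23626084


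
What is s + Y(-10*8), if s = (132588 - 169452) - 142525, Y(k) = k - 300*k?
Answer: -155469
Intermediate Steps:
Y(k) = -299*k
s = -179389 (s = -36864 - 142525 = -179389)
s + Y(-10*8) = -179389 - (-2990)*8 = -179389 - 299*(-80) = -179389 + 23920 = -155469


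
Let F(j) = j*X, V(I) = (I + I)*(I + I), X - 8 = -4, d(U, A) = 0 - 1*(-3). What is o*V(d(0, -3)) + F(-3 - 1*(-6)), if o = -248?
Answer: -8916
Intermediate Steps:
d(U, A) = 3 (d(U, A) = 0 + 3 = 3)
X = 4 (X = 8 - 4 = 4)
V(I) = 4*I**2 (V(I) = (2*I)*(2*I) = 4*I**2)
F(j) = 4*j (F(j) = j*4 = 4*j)
o*V(d(0, -3)) + F(-3 - 1*(-6)) = -992*3**2 + 4*(-3 - 1*(-6)) = -992*9 + 4*(-3 + 6) = -248*36 + 4*3 = -8928 + 12 = -8916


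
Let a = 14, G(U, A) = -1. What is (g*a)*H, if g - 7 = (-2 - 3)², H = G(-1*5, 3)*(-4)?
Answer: 1792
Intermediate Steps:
H = 4 (H = -1*(-4) = 4)
g = 32 (g = 7 + (-2 - 3)² = 7 + (-5)² = 7 + 25 = 32)
(g*a)*H = (32*14)*4 = 448*4 = 1792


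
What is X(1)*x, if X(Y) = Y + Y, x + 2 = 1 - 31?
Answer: -64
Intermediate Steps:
x = -32 (x = -2 + (1 - 31) = -2 - 30 = -32)
X(Y) = 2*Y
X(1)*x = (2*1)*(-32) = 2*(-32) = -64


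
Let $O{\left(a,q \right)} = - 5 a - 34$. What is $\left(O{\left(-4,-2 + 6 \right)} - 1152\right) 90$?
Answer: $-104940$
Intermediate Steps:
$O{\left(a,q \right)} = -34 - 5 a$
$\left(O{\left(-4,-2 + 6 \right)} - 1152\right) 90 = \left(\left(-34 - -20\right) - 1152\right) 90 = \left(\left(-34 + 20\right) - 1152\right) 90 = \left(-14 - 1152\right) 90 = \left(-1166\right) 90 = -104940$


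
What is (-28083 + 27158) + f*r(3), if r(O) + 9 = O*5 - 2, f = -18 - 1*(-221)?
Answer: -113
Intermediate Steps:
f = 203 (f = -18 + 221 = 203)
r(O) = -11 + 5*O (r(O) = -9 + (O*5 - 2) = -9 + (5*O - 2) = -9 + (-2 + 5*O) = -11 + 5*O)
(-28083 + 27158) + f*r(3) = (-28083 + 27158) + 203*(-11 + 5*3) = -925 + 203*(-11 + 15) = -925 + 203*4 = -925 + 812 = -113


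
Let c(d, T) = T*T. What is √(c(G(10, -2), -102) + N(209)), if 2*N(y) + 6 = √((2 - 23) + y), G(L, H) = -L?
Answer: √(10401 + √47) ≈ 102.02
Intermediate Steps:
c(d, T) = T²
N(y) = -3 + √(-21 + y)/2 (N(y) = -3 + √((2 - 23) + y)/2 = -3 + √(-21 + y)/2)
√(c(G(10, -2), -102) + N(209)) = √((-102)² + (-3 + √(-21 + 209)/2)) = √(10404 + (-3 + √188/2)) = √(10404 + (-3 + (2*√47)/2)) = √(10404 + (-3 + √47)) = √(10401 + √47)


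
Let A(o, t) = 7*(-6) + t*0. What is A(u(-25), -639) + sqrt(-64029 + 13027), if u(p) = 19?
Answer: -42 + I*sqrt(51002) ≈ -42.0 + 225.84*I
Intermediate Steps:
A(o, t) = -42 (A(o, t) = -42 + 0 = -42)
A(u(-25), -639) + sqrt(-64029 + 13027) = -42 + sqrt(-64029 + 13027) = -42 + sqrt(-51002) = -42 + I*sqrt(51002)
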